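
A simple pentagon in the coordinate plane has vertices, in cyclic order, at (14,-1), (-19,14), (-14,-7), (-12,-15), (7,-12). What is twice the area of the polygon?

The shoelace formula gives twice the area as |[14·14 − (-19)·(-1)] + [(-19)·(-7) − (-14)·14] + [(-14)·(-15) − (-12)·(-7)] + [(-12)·(-12) − 7·(-15)] + [7·(-1) − 14·(-12)]| = 1042, so the area is 521.

1042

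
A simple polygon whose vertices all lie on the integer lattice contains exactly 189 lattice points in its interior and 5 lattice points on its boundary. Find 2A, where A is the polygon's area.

By Pick's theorem, A = I + B/2 − 1 = 189 + 5/2 − 1 = 381/2.
Hence 2A = 381.

381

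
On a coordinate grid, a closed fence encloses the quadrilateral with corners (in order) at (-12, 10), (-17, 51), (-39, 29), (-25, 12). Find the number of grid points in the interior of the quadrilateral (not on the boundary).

By the shoelace formula, twice the signed area is |((-12)·51 − (-17)·10) + ((-17)·29 − (-39)·51) + ((-39)·12 − (-25)·29) + ((-25)·10 − (-12)·12)| = 1205, so the area is 602.5.
Along each edge there are gcd(|Δx|,|Δy|)+1 lattice points, so counting each shared vertex once the boundary has gcd(5,41) + gcd(22,22) + gcd(14,17) + gcd(13,2) = 1+22+1+1 = 25.
Pick's theorem gives I = A − B/2 + 1 = 602.5 − 25/2 + 1 = 591.

591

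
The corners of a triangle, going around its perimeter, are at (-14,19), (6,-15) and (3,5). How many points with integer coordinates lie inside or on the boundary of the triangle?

152

Using the shoelace formula, 2A = |((-14)·(-15) − 6·19) + (6·5 − 3·(-15)) + (3·19 − (-14)·5)| = 298, so the area is 149.
The number of boundary lattice points is Σ gcd(|Δx|,|Δy|) = gcd(20,34) + gcd(3,20) + gcd(17,14) = 2+1+1 = 4.
Pick's theorem gives I = A − B/2 + 1 = 149 − 4/2 + 1 = 148, so the closed region contains I + B = 148 + 4 = 152 lattice points.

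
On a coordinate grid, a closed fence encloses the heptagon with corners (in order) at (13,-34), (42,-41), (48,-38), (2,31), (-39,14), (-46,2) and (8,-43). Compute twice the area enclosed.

By the shoelace formula, twice the signed area is |[13·(-41) − 42·(-34)] + [42·(-38) − 48·(-41)] + [48·31 − 2·(-38)] + [2·14 − (-39)·31] + [(-39)·2 − (-46)·14] + [(-46)·(-43) − 8·2] + [8·(-34) − 13·(-43)]| = 6883, so the area is 6883/2.

6883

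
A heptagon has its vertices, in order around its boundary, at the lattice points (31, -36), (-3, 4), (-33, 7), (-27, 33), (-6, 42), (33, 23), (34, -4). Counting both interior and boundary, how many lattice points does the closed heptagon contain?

Using the shoelace formula, 2A = |[31·4 − (-3)·(-36)] + [(-3)·7 − (-33)·4] + [(-33)·33 − (-27)·7] + [(-27)·42 − (-6)·33] + [(-6)·23 − 33·42] + [33·(-4) − 34·23] + [34·(-36) − 31·(-4)]| = 5247, so the area is 5247/2.
The number of boundary lattice points is Σ gcd(|Δx|,|Δy|) = gcd(34,40) + gcd(30,3) + gcd(6,26) + gcd(21,9) + gcd(39,19) + gcd(1,27) + gcd(3,32) = 2+3+2+3+1+1+1 = 13.
Pick's theorem gives I = A − B/2 + 1 = 5247/2 − 13/2 + 1 = 2618, so the closed region contains I + B = 2618 + 13 = 2631 lattice points.

2631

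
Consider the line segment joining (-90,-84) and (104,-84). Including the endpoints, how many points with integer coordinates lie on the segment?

The number of lattice points on a segment between lattice points is gcd(|Δx|,|Δy|) + 1 = gcd(194,0) + 1 = 194 + 1 = 195.

195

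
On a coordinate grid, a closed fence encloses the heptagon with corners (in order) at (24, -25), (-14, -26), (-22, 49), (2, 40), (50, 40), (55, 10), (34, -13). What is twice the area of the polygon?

By the shoelace formula, twice the signed area is |(24·(-26) − (-14)·(-25)) + ((-14)·49 − (-22)·(-26)) + ((-22)·40 − 2·49) + (2·40 − 50·40) + (50·10 − 55·40) + (55·(-13) − 34·10) + (34·(-25) − 24·(-13))| = 8423, so the area is 4211.5.

8423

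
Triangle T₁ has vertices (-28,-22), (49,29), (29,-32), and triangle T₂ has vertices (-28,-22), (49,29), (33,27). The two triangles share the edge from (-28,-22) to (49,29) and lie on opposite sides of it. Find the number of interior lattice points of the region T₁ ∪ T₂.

The union is the simple quadrilateral with vertices (-28,-22), (29,-32), (49,29), (33,27) in order.
By the shoelace formula, twice the signed area is |((-28)·(-32) − 29·(-22)) + (29·29 − 49·(-32)) + (49·27 − 33·29) + (33·(-22) − (-28)·27)| = 4339, so the area is 4339/2.
Summing gcd(|Δx|,|Δy|) over the edges gives the boundary count: gcd(57,10) + gcd(20,61) + gcd(16,2) + gcd(61,49) = 1+1+2+1 = 5.
By Pick's theorem I = A − B/2 + 1 = 4339/2 − 5/2 + 1 = 2168.

2168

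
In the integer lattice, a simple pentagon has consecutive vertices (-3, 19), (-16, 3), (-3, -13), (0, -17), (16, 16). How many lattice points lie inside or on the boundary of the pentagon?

597

Using the shoelace formula, 2A = |[(-3)·3 − (-16)·19] + [(-16)·(-13) − (-3)·3] + [(-3)·(-17) − 0·(-13)] + [0·16 − 16·(-17)] + [16·19 − (-3)·16]| = 1187, so the area is 593.5.
The number of boundary lattice points is Σ gcd(|Δx|,|Δy|) = gcd(13,16) + gcd(13,16) + gcd(3,4) + gcd(16,33) + gcd(19,3) = 1+1+1+1+1 = 5.
Pick's theorem gives I = A − B/2 + 1 = 593.5 − 5/2 + 1 = 592, so the closed region contains I + B = 592 + 5 = 597 lattice points.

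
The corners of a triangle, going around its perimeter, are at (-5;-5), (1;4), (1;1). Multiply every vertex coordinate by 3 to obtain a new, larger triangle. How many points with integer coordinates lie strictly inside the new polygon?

Using the shoelace formula, 2A = |((-5)·4 − 1·(-5)) + (1·1 − 1·4) + (1·(-5) − (-5)·1)| = 18, so the area is 9.
Summing gcd(|Δx|,|Δy|) over the edges gives the boundary count: gcd(6,9) + gcd(0,3) + gcd(6,6) = 3+3+6 = 12.
Scaling by 3 multiplies the area by 3² = 9 (so the new area is 81) and multiplies the boundary lattice-point count by 3, giving 36.
By Pick's theorem, the interior count of the dilated polygon is 81 − 36/2 + 1 = 64.

64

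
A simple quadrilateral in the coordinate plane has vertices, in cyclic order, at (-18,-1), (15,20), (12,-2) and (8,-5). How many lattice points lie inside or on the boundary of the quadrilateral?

Using the shoelace formula, 2A = |((-18)·20 − 15·(-1)) + (15·(-2) − 12·20) + (12·(-5) − 8·(-2)) + (8·(-1) − (-18)·(-5))| = 757, so the area is 378.5.
Summing gcd(|Δx|,|Δy|) over the edges gives the boundary count: gcd(33,21) + gcd(3,22) + gcd(4,3) + gcd(26,4) = 3+1+1+2 = 7.
Pick's theorem gives I = A − B/2 + 1 = 378.5 − 7/2 + 1 = 376, so the closed region contains I + B = 376 + 7 = 383 lattice points.

383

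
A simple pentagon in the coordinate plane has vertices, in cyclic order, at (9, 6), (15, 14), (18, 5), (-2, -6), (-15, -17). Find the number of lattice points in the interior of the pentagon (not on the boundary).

113

Using the shoelace formula, 2A = |(9·14 − 15·6) + (15·5 − 18·14) + (18·(-6) − (-2)·5) + ((-2)·(-17) − (-15)·(-6)) + ((-15)·6 − 9·(-17))| = 232, so the area is 116.
The number of boundary lattice points is Σ gcd(|Δx|,|Δy|) = gcd(6,8) + gcd(3,9) + gcd(20,11) + gcd(13,11) + gcd(24,23) = 2+3+1+1+1 = 8.
Pick's theorem gives I = A − B/2 + 1 = 116 − 8/2 + 1 = 113.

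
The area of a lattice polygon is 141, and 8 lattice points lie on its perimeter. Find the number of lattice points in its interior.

Pick's theorem A = I + B/2 − 1 rearranges to I = A − B/2 + 1 = 141 − 8/2 + 1 = 138.

138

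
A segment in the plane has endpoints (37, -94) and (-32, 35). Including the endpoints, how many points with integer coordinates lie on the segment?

4

The number of lattice points on a segment between lattice points is gcd(|Δx|,|Δy|) + 1 = gcd(69,129) + 1 = 3 + 1 = 4.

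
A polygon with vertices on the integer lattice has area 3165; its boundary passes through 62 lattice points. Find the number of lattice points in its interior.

3135

From Pick's theorem, I = A − B/2 + 1 = 3165 − 62/2 + 1 = 3135.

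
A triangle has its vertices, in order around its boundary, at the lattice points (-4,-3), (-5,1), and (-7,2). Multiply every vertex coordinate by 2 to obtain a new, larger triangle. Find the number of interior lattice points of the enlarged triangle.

The shoelace formula gives twice the area as |((-4)·1 − (-5)·(-3)) + ((-5)·2 − (-7)·1) + ((-7)·(-3) − (-4)·2)| = 7, so the area is 3.5.
The number of boundary lattice points is Σ gcd(|Δx|,|Δy|) = gcd(1,4) + gcd(2,1) + gcd(3,5) = 1+1+1 = 3.
Scaling by 2 multiplies the area by 2² = 4 (so the new area is 14) and multiplies the boundary lattice-point count by 2, giving 6.
By Pick's theorem, the interior count of the dilated polygon is 14 − 6/2 + 1 = 12.

12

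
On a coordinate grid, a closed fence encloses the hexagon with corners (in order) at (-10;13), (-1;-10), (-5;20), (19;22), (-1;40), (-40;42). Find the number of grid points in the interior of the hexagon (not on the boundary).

893

By the shoelace formula, twice the signed area is |((-10)·(-10) − (-1)·13) + ((-1)·20 − (-5)·(-10)) + ((-5)·22 − 19·20) + (19·40 − (-1)·22) + ((-1)·42 − (-40)·40) + ((-40)·13 − (-10)·42)| = 1793, so the area is 896.5.
The number of boundary lattice points is Σ gcd(|Δx|,|Δy|) = gcd(9,23) + gcd(4,30) + gcd(24,2) + gcd(20,18) + gcd(39,2) + gcd(30,29) = 1+2+2+2+1+1 = 9.
Pick's theorem gives I = A − B/2 + 1 = 896.5 − 9/2 + 1 = 893.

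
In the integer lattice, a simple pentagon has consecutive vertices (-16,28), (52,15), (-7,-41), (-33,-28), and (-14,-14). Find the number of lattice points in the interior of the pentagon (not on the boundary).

2705

Using the shoelace formula, 2A = |[(-16)·15 − 52·28] + [52·(-41) − (-7)·15] + [(-7)·(-28) − (-33)·(-41)] + [(-33)·(-14) − (-14)·(-28)] + [(-14)·28 − (-16)·(-14)]| = 5426, so the area is 2713.
Summing gcd(|Δx|,|Δy|) over the edges gives the boundary count: gcd(68,13) + gcd(59,56) + gcd(26,13) + gcd(19,14) + gcd(2,42) = 1+1+13+1+2 = 18.
By Pick's theorem A = I + B/2 − 1, so I = 2713 − 18/2 + 1 = 2705.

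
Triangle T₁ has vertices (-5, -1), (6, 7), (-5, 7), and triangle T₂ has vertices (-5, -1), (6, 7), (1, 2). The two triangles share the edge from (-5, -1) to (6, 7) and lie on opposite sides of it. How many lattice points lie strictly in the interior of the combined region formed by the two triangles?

The union is the simple quadrilateral with vertices (-5, -1), (-5, 7), (6, 7), (1, 2) in order.
By the shoelace formula, twice the signed area is |((-5)·7 − (-5)·(-1)) + ((-5)·7 − 6·7) + (6·2 − 1·7) + (1·(-1) − (-5)·2)| = 103, so the area is 103/2.
Summing gcd(|Δx|,|Δy|) over the edges gives the boundary count: gcd(0,8) + gcd(11,0) + gcd(5,5) + gcd(6,3) = 8+11+5+3 = 27.
By Pick's theorem I = A − B/2 + 1 = 103/2 − 27/2 + 1 = 39.

39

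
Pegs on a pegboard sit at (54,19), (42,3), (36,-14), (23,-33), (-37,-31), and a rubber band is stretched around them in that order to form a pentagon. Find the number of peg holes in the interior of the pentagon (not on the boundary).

Using the shoelace formula, 2A = |(54·3 − 42·19) + (42·(-14) − 36·3) + (36·(-33) − 23·(-14)) + (23·(-31) − (-37)·(-33)) + ((-37)·19 − 54·(-31))| = 3161, so the area is 3161/2.
The number of boundary lattice points is Σ gcd(|Δx|,|Δy|) = gcd(12,16) + gcd(6,17) + gcd(13,19) + gcd(60,2) + gcd(91,50) = 4+1+1+2+1 = 9.
By Pick's theorem A = I + B/2 − 1, so I = 3161/2 − 9/2 + 1 = 1577.

1577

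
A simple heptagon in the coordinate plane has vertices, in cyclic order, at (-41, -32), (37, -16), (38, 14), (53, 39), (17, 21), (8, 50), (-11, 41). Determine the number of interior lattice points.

The shoelace formula gives twice the area as |((-41)·(-16) − 37·(-32)) + (37·14 − 38·(-16)) + (38·39 − 53·14) + (53·21 − 17·39) + (17·50 − 8·21) + (8·41 − (-11)·50) + ((-11)·(-32) − (-41)·41)| = 7749, so the area is 7749/2.
The number of boundary lattice points is Σ gcd(|Δx|,|Δy|) = gcd(78,16) + gcd(1,30) + gcd(15,25) + gcd(36,18) + gcd(9,29) + gcd(19,9) + gcd(30,73) = 2+1+5+18+1+1+1 = 29.
Pick's theorem gives I = A − B/2 + 1 = 7749/2 − 29/2 + 1 = 3861.

3861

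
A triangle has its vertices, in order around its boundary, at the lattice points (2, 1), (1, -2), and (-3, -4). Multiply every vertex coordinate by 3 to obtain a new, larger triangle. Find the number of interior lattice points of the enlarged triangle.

Using the shoelace formula, 2A = |[2·(-2) − 1·1] + [1·(-4) − (-3)·(-2)] + [(-3)·1 − 2·(-4)]| = 10, so the area is 5.
The number of boundary lattice points is Σ gcd(|Δx|,|Δy|) = gcd(1,3) + gcd(4,2) + gcd(5,5) = 1+2+5 = 8.
Scaling by 3 multiplies the area by 3² = 9 (so the new area is 45) and multiplies the boundary lattice-point count by 3, giving 24.
By Pick's theorem, the interior count of the dilated polygon is 45 − 24/2 + 1 = 34.

34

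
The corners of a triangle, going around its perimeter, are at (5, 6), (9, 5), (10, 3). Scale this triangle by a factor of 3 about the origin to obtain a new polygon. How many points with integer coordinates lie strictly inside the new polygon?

28

By the shoelace formula, twice the signed area is |(5·5 − 9·6) + (9·3 − 10·5) + (10·6 − 5·3)| = 7, so the area is 7/2.
The number of boundary lattice points is Σ gcd(|Δx|,|Δy|) = gcd(4,1) + gcd(1,2) + gcd(5,3) = 1+1+1 = 3.
Scaling by 3 multiplies the area by 3² = 9 (so the new area is 63/2) and multiplies the boundary lattice-point count by 3, giving 9.
By Pick's theorem, the interior count of the dilated polygon is 63/2 − 9/2 + 1 = 28.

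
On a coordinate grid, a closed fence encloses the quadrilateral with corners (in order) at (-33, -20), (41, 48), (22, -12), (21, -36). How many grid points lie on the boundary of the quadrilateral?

6

Summing gcd(|Δx|,|Δy|) over the edges gives the boundary count: gcd(74,68) + gcd(19,60) + gcd(1,24) + gcd(54,16) = 2+1+1+2 = 6.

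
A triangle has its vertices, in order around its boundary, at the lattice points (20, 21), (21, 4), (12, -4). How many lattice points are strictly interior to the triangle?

By the shoelace formula, twice the signed area is |[20·4 − 21·21] + [21·(-4) − 12·4] + [12·21 − 20·(-4)]| = 161, so the area is 80.5.
Summing gcd(|Δx|,|Δy|) over the edges gives the boundary count: gcd(1,17) + gcd(9,8) + gcd(8,25) = 1+1+1 = 3.
By Pick's theorem A = I + B/2 − 1, so I = 80.5 − 3/2 + 1 = 80.

80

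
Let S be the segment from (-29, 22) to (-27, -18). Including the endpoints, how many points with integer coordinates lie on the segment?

The number of lattice points on a segment between lattice points is gcd(|Δx|,|Δy|) + 1 = gcd(2,40) + 1 = 2 + 1 = 3.

3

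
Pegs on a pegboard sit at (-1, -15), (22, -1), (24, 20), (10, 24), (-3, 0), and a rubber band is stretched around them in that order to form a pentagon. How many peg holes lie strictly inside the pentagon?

642

By the shoelace formula, twice the signed area is |((-1)·(-1) − 22·(-15)) + (22·20 − 24·(-1)) + (24·24 − 10·20) + (10·0 − (-3)·24) + ((-3)·(-15) − (-1)·0)| = 1288, so the area is 644.
Along each edge there are gcd(|Δx|,|Δy|)+1 lattice points, so counting each shared vertex once the boundary has gcd(23,14) + gcd(2,21) + gcd(14,4) + gcd(13,24) + gcd(2,15) = 1+1+2+1+1 = 6.
Pick's theorem gives I = A − B/2 + 1 = 644 − 6/2 + 1 = 642.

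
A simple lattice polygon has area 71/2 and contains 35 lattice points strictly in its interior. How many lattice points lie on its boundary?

3

Pick's theorem gives A = I + B/2 − 1, so B = 2(A − I + 1) = 2(71/2 − 35 + 1) = 3.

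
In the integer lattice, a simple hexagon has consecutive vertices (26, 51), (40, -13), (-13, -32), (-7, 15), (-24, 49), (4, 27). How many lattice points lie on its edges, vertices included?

Summing gcd(|Δx|,|Δy|) over the edges gives the boundary count: gcd(14,64) + gcd(53,19) + gcd(6,47) + gcd(17,34) + gcd(28,22) + gcd(22,24) = 2+1+1+17+2+2 = 25.

25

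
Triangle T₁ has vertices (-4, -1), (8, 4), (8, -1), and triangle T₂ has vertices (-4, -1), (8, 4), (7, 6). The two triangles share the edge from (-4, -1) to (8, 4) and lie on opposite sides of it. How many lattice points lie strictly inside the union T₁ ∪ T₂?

36

The union is the simple quadrilateral with vertices (-4, -1), (8, -1), (8, 4), (7, 6) in order.
Using the shoelace formula, 2A = |((-4)·(-1) − 8·(-1)) + (8·4 − 8·(-1)) + (8·6 − 7·4) + (7·(-1) − (-4)·6)| = 89, so the area is 89/2.
Along each edge there are gcd(|Δx|,|Δy|)+1 lattice points, so counting each shared vertex once the boundary has gcd(12,0) + gcd(0,5) + gcd(1,2) + gcd(11,7) = 12+5+1+1 = 19.
By Pick's theorem I = A − B/2 + 1 = 89/2 − 19/2 + 1 = 36.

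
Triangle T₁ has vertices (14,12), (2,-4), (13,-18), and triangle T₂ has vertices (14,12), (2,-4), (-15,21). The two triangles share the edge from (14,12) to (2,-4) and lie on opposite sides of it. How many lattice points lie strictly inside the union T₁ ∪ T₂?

The union is the simple quadrilateral with vertices (14,12), (13,-18), (2,-4), (-15,21) in order.
By the shoelace formula, twice the signed area is |(14·(-18) − 13·12) + (13·(-4) − 2·(-18)) + (2·21 − (-15)·(-4)) + ((-15)·12 − 14·21)| = 916, so the area is 458.
Along each edge there are gcd(|Δx|,|Δy|)+1 lattice points, so counting each shared vertex once the boundary has gcd(1,30) + gcd(11,14) + gcd(17,25) + gcd(29,9) = 1+1+1+1 = 4.
By Pick's theorem I = A − B/2 + 1 = 458 − 4/2 + 1 = 457.

457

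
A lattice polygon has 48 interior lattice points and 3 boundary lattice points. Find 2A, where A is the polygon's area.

97

By Pick's theorem, A = I + B/2 − 1 = 48 + 3/2 − 1 = 97/2.
Hence 2A = 97.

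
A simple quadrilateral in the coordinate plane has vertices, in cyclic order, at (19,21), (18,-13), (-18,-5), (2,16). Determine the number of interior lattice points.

742

Using the shoelace formula, 2A = |(19·(-13) − 18·21) + (18·(-5) − (-18)·(-13)) + ((-18)·16 − 2·(-5)) + (2·21 − 19·16)| = 1489, so the area is 1489/2.
The number of boundary lattice points is Σ gcd(|Δx|,|Δy|) = gcd(1,34) + gcd(36,8) + gcd(20,21) + gcd(17,5) = 1+4+1+1 = 7.
By Pick's theorem A = I + B/2 − 1, so I = 1489/2 − 7/2 + 1 = 742.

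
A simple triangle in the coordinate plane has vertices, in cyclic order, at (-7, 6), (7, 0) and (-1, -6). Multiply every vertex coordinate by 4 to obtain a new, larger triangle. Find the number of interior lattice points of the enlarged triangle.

1037

By the shoelace formula, twice the signed area is |((-7)·0 − 7·6) + (7·(-6) − (-1)·0) + ((-1)·6 − (-7)·(-6))| = 132, so the area is 66.
Summing gcd(|Δx|,|Δy|) over the edges gives the boundary count: gcd(14,6) + gcd(8,6) + gcd(6,12) = 2+2+6 = 10.
Scaling by 4 multiplies the area by 4² = 16 (so the new area is 1056) and multiplies the boundary lattice-point count by 4, giving 40.
By Pick's theorem, the interior count of the dilated polygon is 1056 − 40/2 + 1 = 1037.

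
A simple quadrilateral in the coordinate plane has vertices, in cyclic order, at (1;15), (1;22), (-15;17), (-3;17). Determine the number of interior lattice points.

34

By the shoelace formula, twice the signed area is |(1·22 − 1·15) + (1·17 − (-15)·22) + ((-15)·17 − (-3)·17) + ((-3)·15 − 1·17)| = 88, so the area is 44.
Summing gcd(|Δx|,|Δy|) over the edges gives the boundary count: gcd(0,7) + gcd(16,5) + gcd(12,0) + gcd(4,2) = 7+1+12+2 = 22.
Pick's theorem gives I = A − B/2 + 1 = 44 − 22/2 + 1 = 34.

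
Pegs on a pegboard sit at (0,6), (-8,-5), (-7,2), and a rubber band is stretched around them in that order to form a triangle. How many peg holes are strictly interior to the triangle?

The shoelace formula gives twice the area as |[0·(-5) − (-8)·6] + [(-8)·2 − (-7)·(-5)] + [(-7)·6 − 0·2]| = 45, so the area is 22.5.
Along each edge there are gcd(|Δx|,|Δy|)+1 lattice points, so counting each shared vertex once the boundary has gcd(8,11) + gcd(1,7) + gcd(7,4) = 1+1+1 = 3.
Pick's theorem gives I = A − B/2 + 1 = 22.5 − 3/2 + 1 = 22.

22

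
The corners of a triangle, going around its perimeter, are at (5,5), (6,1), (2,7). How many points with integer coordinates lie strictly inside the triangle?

4

Using the shoelace formula, 2A = |(5·1 − 6·5) + (6·7 − 2·1) + (2·5 − 5·7)| = 10, so the area is 5.
Summing gcd(|Δx|,|Δy|) over the edges gives the boundary count: gcd(1,4) + gcd(4,6) + gcd(3,2) = 1+2+1 = 4.
Pick's theorem gives I = A − B/2 + 1 = 5 − 4/2 + 1 = 4.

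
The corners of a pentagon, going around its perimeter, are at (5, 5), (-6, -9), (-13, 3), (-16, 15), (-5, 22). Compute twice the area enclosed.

By the shoelace formula, twice the signed area is |(5·(-9) − (-6)·5) + ((-6)·3 − (-13)·(-9)) + ((-13)·15 − (-16)·3) + ((-16)·22 − (-5)·15) + ((-5)·5 − 5·22)| = 709, so the area is 354.5.

709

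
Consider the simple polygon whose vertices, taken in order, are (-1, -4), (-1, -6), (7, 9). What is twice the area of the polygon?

The shoelace formula gives twice the area as |((-1)·(-6) − (-1)·(-4)) + ((-1)·9 − 7·(-6)) + (7·(-4) − (-1)·9)| = 16, so the area is 8.

16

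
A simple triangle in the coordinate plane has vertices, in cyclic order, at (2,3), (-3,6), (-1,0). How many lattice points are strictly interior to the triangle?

The shoelace formula gives twice the area as |(2·6 − (-3)·3) + ((-3)·0 − (-1)·6) + ((-1)·3 − 2·0)| = 24, so the area is 12.
Summing gcd(|Δx|,|Δy|) over the edges gives the boundary count: gcd(5,3) + gcd(2,6) + gcd(3,3) = 1+2+3 = 6.
By Pick's theorem A = I + B/2 − 1, so I = 12 − 6/2 + 1 = 10.

10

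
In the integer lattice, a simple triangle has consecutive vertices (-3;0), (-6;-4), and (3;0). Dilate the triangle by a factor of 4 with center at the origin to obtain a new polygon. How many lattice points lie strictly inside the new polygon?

177

By the shoelace formula, twice the signed area is |((-3)·(-4) − (-6)·0) + ((-6)·0 − 3·(-4)) + (3·0 − (-3)·0)| = 24, so the area is 12.
Along each edge there are gcd(|Δx|,|Δy|)+1 lattice points, so counting each shared vertex once the boundary has gcd(3,4) + gcd(9,4) + gcd(6,0) = 1+1+6 = 8.
Scaling by 4 multiplies the area by 4² = 16 (so the new area is 192) and multiplies the boundary lattice-point count by 4, giving 32.
By Pick's theorem, the interior count of the dilated polygon is 192 − 32/2 + 1 = 177.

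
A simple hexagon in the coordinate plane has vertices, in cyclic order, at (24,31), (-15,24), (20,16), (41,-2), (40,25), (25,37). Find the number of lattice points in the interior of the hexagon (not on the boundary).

The shoelace formula gives twice the area as |[24·24 − (-15)·31] + [(-15)·16 − 20·24] + [20·(-2) − 41·16] + [41·25 − 40·(-2)] + [40·37 − 25·25] + [25·31 − 24·37]| = 1472, so the area is 736.
Along each edge there are gcd(|Δx|,|Δy|)+1 lattice points, so counting each shared vertex once the boundary has gcd(39,7) + gcd(35,8) + gcd(21,18) + gcd(1,27) + gcd(15,12) + gcd(1,6) = 1+1+3+1+3+1 = 10.
Pick's theorem gives I = A − B/2 + 1 = 736 − 10/2 + 1 = 732.

732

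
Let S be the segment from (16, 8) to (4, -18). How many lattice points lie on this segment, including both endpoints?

The number of lattice points on a segment between lattice points is gcd(|Δx|,|Δy|) + 1 = gcd(12,26) + 1 = 2 + 1 = 3.

3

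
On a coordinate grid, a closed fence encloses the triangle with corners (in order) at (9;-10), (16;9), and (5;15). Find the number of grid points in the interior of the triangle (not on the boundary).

125

The shoelace formula gives twice the area as |(9·9 − 16·(-10)) + (16·15 − 5·9) + (5·(-10) − 9·15)| = 251, so the area is 251/2.
Along each edge there are gcd(|Δx|,|Δy|)+1 lattice points, so counting each shared vertex once the boundary has gcd(7,19) + gcd(11,6) + gcd(4,25) = 1+1+1 = 3.
By Pick's theorem A = I + B/2 − 1, so I = 251/2 − 3/2 + 1 = 125.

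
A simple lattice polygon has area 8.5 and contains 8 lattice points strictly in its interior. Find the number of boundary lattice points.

Pick's theorem gives A = I + B/2 − 1, so B = 2(A − I + 1) = 2(8.5 − 8 + 1) = 3.

3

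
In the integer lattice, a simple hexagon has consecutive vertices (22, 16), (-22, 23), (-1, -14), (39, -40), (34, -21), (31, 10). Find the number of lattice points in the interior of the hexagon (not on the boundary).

By the shoelace formula, twice the signed area is |[22·23 − (-22)·16] + [(-22)·(-14) − (-1)·23] + [(-1)·(-40) − 39·(-14)] + [39·(-21) − 34·(-40)] + [34·10 − 31·(-21)] + [31·16 − 22·10]| = 3583, so the area is 3583/2.
The number of boundary lattice points is Σ gcd(|Δx|,|Δy|) = gcd(44,7) + gcd(21,37) + gcd(40,26) + gcd(5,19) + gcd(3,31) + gcd(9,6) = 1+1+2+1+1+3 = 9.
Pick's theorem gives I = A − B/2 + 1 = 3583/2 − 9/2 + 1 = 1788.

1788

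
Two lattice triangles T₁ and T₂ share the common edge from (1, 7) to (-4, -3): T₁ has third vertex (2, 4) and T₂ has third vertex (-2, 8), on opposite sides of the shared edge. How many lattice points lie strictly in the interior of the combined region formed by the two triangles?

The union is the simple quadrilateral with vertices (1, 7), (2, 4), (-4, -3), (-2, 8) in order.
The shoelace formula gives twice the area as |(1·4 − 2·7) + (2·(-3) − (-4)·4) + ((-4)·8 − (-2)·(-3)) + ((-2)·7 − 1·8)| = 60, so the area is 30.
Along each edge there are gcd(|Δx|,|Δy|)+1 lattice points, so counting each shared vertex once the boundary has gcd(1,3) + gcd(6,7) + gcd(2,11) + gcd(3,1) = 1+1+1+1 = 4.
By Pick's theorem I = A − B/2 + 1 = 30 − 4/2 + 1 = 29.

29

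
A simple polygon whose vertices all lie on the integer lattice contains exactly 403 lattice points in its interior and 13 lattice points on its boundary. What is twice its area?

817

By Pick's theorem, A = I + B/2 − 1 = 403 + 13/2 − 1 = 817/2.
Hence 2A = 817.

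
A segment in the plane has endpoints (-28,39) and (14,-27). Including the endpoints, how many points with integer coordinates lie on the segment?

7

The number of lattice points on a segment between lattice points is gcd(|Δx|,|Δy|) + 1 = gcd(42,66) + 1 = 6 + 1 = 7.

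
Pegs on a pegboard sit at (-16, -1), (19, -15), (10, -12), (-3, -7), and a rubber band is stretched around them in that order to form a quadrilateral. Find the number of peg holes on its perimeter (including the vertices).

12

Along each edge there are gcd(|Δx|,|Δy|)+1 lattice points, so counting each shared vertex once the boundary has gcd(35,14) + gcd(9,3) + gcd(13,5) + gcd(13,6) = 7+3+1+1 = 12.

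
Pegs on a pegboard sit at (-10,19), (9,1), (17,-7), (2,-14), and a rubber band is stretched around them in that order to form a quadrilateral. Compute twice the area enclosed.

587

Using the shoelace formula, 2A = |[(-10)·1 − 9·19] + [9·(-7) − 17·1] + [17·(-14) − 2·(-7)] + [2·19 − (-10)·(-14)]| = 587, so the area is 587/2.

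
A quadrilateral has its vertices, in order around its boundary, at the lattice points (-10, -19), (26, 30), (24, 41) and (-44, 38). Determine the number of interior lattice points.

The shoelace formula gives twice the area as |((-10)·30 − 26·(-19)) + (26·41 − 24·30) + (24·38 − (-44)·41) + ((-44)·(-19) − (-10)·38)| = 4472, so the area is 2236.
Along each edge there are gcd(|Δx|,|Δy|)+1 lattice points, so counting each shared vertex once the boundary has gcd(36,49) + gcd(2,11) + gcd(68,3) + gcd(34,57) = 1+1+1+1 = 4.
Pick's theorem gives I = A − B/2 + 1 = 2236 − 4/2 + 1 = 2235.

2235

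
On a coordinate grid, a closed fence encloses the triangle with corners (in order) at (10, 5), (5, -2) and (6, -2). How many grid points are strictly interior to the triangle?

By the shoelace formula, twice the signed area is |[10·(-2) − 5·5] + [5·(-2) − 6·(-2)] + [6·5 − 10·(-2)]| = 7, so the area is 3.5.
The number of boundary lattice points is Σ gcd(|Δx|,|Δy|) = gcd(5,7) + gcd(1,0) + gcd(4,7) = 1+1+1 = 3.
Pick's theorem gives I = A − B/2 + 1 = 3.5 − 3/2 + 1 = 3.

3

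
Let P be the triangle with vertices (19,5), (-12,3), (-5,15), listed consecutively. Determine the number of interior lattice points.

The shoelace formula gives twice the area as |(19·3 − (-12)·5) + ((-12)·15 − (-5)·3) + ((-5)·5 − 19·15)| = 358, so the area is 179.
Summing gcd(|Δx|,|Δy|) over the edges gives the boundary count: gcd(31,2) + gcd(7,12) + gcd(24,10) = 1+1+2 = 4.
By Pick's theorem A = I + B/2 − 1, so I = 179 − 4/2 + 1 = 178.

178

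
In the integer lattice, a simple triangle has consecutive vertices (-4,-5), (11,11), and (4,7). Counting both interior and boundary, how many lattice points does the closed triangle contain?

The shoelace formula gives twice the area as |((-4)·11 − 11·(-5)) + (11·7 − 4·11) + (4·(-5) − (-4)·7)| = 52, so the area is 26.
Summing gcd(|Δx|,|Δy|) over the edges gives the boundary count: gcd(15,16) + gcd(7,4) + gcd(8,12) = 1+1+4 = 6.
Pick's theorem gives I = A − B/2 + 1 = 26 − 6/2 + 1 = 24, so the closed region contains I + B = 24 + 6 = 30 lattice points.

30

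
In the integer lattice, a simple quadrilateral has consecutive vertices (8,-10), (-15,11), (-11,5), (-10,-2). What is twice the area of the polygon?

172

By the shoelace formula, twice the signed area is |(8·11 − (-15)·(-10)) + ((-15)·5 − (-11)·11) + ((-11)·(-2) − (-10)·5) + ((-10)·(-10) − 8·(-2))| = 172, so the area is 86.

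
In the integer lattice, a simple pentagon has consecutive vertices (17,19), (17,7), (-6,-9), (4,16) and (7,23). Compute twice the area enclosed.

653

By the shoelace formula, twice the signed area is |[17·7 − 17·19] + [17·(-9) − (-6)·7] + [(-6)·16 − 4·(-9)] + [4·23 − 7·16] + [7·19 − 17·23]| = 653, so the area is 653/2.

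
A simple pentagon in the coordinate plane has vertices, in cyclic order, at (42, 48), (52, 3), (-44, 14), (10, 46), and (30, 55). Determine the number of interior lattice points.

Using the shoelace formula, 2A = |[42·3 − 52·48] + [52·14 − (-44)·3] + [(-44)·46 − 10·14] + [10·55 − 30·46] + [30·48 − 42·55]| = 5374, so the area is 2687.
Summing gcd(|Δx|,|Δy|) over the edges gives the boundary count: gcd(10,45) + gcd(96,11) + gcd(54,32) + gcd(20,9) + gcd(12,7) = 5+1+2+1+1 = 10.
By Pick's theorem A = I + B/2 − 1, so I = 2687 − 10/2 + 1 = 2683.

2683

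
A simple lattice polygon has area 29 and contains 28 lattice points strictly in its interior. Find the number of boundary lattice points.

4

Pick's theorem gives A = I + B/2 − 1, so B = 2(A − I + 1) = 2(29 − 28 + 1) = 4.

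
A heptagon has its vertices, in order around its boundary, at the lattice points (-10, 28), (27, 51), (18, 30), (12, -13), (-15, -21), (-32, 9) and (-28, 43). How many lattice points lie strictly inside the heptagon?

The shoelace formula gives twice the area as |[(-10)·51 − 27·28] + [27·30 − 18·51] + [18·(-13) − 12·30] + [12·(-21) − (-15)·(-13)] + [(-15)·9 − (-32)·(-21)] + [(-32)·43 − (-28)·9] + [(-28)·28 − (-10)·43]| = 4700, so the area is 2350.
Summing gcd(|Δx|,|Δy|) over the edges gives the boundary count: gcd(37,23) + gcd(9,21) + gcd(6,43) + gcd(27,8) + gcd(17,30) + gcd(4,34) + gcd(18,15) = 1+3+1+1+1+2+3 = 12.
By Pick's theorem A = I + B/2 − 1, so I = 2350 − 12/2 + 1 = 2345.

2345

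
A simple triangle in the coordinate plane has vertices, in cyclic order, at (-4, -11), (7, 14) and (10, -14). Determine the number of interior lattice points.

191

The shoelace formula gives twice the area as |((-4)·14 − 7·(-11)) + (7·(-14) − 10·14) + (10·(-11) − (-4)·(-14))| = 383, so the area is 383/2.
The number of boundary lattice points is Σ gcd(|Δx|,|Δy|) = gcd(11,25) + gcd(3,28) + gcd(14,3) = 1+1+1 = 3.
Pick's theorem gives I = A − B/2 + 1 = 383/2 − 3/2 + 1 = 191.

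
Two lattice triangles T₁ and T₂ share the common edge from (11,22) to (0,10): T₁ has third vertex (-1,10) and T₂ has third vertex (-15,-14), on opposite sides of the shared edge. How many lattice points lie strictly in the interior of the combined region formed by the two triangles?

40

The union is the simple quadrilateral with vertices (11,22), (-1,10), (0,10), (-15,-14) in order.
The shoelace formula gives twice the area as |[11·10 − (-1)·22] + [(-1)·10 − 0·10] + [0·(-14) − (-15)·10] + [(-15)·22 − 11·(-14)]| = 96, so the area is 48.
The number of boundary lattice points is Σ gcd(|Δx|,|Δy|) = gcd(12,12) + gcd(1,0) + gcd(15,24) + gcd(26,36) = 12+1+3+2 = 18.
By Pick's theorem I = A − B/2 + 1 = 48 − 18/2 + 1 = 40.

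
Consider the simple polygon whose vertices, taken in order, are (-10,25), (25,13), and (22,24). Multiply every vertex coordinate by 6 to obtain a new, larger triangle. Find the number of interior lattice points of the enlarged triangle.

6274

By the shoelace formula, twice the signed area is |[(-10)·13 − 25·25] + [25·24 − 22·13] + [22·25 − (-10)·24]| = 349, so the area is 349/2.
The number of boundary lattice points is Σ gcd(|Δx|,|Δy|) = gcd(35,12) + gcd(3,11) + gcd(32,1) = 1+1+1 = 3.
Scaling by 6 multiplies the area by 6² = 36 (so the new area is 6282) and multiplies the boundary lattice-point count by 6, giving 18.
By Pick's theorem, the interior count of the dilated polygon is 6282 − 18/2 + 1 = 6274.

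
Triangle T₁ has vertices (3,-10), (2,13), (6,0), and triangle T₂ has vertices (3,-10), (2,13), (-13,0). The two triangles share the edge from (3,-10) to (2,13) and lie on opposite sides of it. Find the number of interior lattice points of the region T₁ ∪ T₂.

The union is the simple quadrilateral with vertices (3,-10), (6,0), (2,13), (-13,0) in order.
By the shoelace formula, twice the signed area is |[3·0 − 6·(-10)] + [6·13 − 2·0] + [2·0 − (-13)·13] + [(-13)·(-10) − 3·0]| = 437, so the area is 437/2.
Summing gcd(|Δx|,|Δy|) over the edges gives the boundary count: gcd(3,10) + gcd(4,13) + gcd(15,13) + gcd(16,10) = 1+1+1+2 = 5.
By Pick's theorem I = A − B/2 + 1 = 437/2 − 5/2 + 1 = 217.

217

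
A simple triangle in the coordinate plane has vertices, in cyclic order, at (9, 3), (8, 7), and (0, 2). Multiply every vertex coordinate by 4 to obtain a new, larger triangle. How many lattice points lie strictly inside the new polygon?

The shoelace formula gives twice the area as |(9·7 − 8·3) + (8·2 − 0·7) + (0·3 − 9·2)| = 37, so the area is 37/2.
Summing gcd(|Δx|,|Δy|) over the edges gives the boundary count: gcd(1,4) + gcd(8,5) + gcd(9,1) = 1+1+1 = 3.
Scaling by 4 multiplies the area by 4² = 16 (so the new area is 296) and multiplies the boundary lattice-point count by 4, giving 12.
By Pick's theorem, the interior count of the dilated polygon is 296 − 12/2 + 1 = 291.

291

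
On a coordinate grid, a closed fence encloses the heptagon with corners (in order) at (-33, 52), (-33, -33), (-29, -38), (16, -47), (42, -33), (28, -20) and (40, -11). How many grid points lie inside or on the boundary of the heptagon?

4458

Using the shoelace formula, 2A = |[(-33)·(-33) − (-33)·52] + [(-33)·(-38) − (-29)·(-33)] + [(-29)·(-47) − 16·(-38)] + [16·(-33) − 42·(-47)] + [42·(-20) − 28·(-33)] + [28·(-11) − 40·(-20)] + [40·52 − (-33)·(-11)]| = 8812, so the area is 4406.
Summing gcd(|Δx|,|Δy|) over the edges gives the boundary count: gcd(0,85) + gcd(4,5) + gcd(45,9) + gcd(26,14) + gcd(14,13) + gcd(12,9) + gcd(73,63) = 85+1+9+2+1+3+1 = 102.
Pick's theorem gives I = A − B/2 + 1 = 4406 − 102/2 + 1 = 4356, so the closed region contains I + B = 4356 + 102 = 4458 lattice points.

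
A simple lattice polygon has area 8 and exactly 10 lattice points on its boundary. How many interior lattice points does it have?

From Pick's theorem, I = A − B/2 + 1 = 8 − 10/2 + 1 = 4.

4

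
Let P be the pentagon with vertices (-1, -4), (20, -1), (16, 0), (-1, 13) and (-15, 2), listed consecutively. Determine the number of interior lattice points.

277

By the shoelace formula, twice the signed area is |[(-1)·(-1) − 20·(-4)] + [20·0 − 16·(-1)] + [16·13 − (-1)·0] + [(-1)·2 − (-15)·13] + [(-15)·(-4) − (-1)·2]| = 560, so the area is 280.
The number of boundary lattice points is Σ gcd(|Δx|,|Δy|) = gcd(21,3) + gcd(4,1) + gcd(17,13) + gcd(14,11) + gcd(14,6) = 3+1+1+1+2 = 8.
By Pick's theorem A = I + B/2 − 1, so I = 280 − 8/2 + 1 = 277.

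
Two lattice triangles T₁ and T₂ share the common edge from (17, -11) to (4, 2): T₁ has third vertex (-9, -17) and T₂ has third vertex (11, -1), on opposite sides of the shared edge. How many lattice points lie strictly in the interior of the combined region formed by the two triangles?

The union is the simple quadrilateral with vertices (17, -11), (-9, -17), (4, 2), (11, -1) in order.
The shoelace formula gives twice the area as |(17·(-17) − (-9)·(-11)) + ((-9)·2 − 4·(-17)) + (4·(-1) − 11·2) + (11·(-11) − 17·(-1))| = 468, so the area is 234.
Along each edge there are gcd(|Δx|,|Δy|)+1 lattice points, so counting each shared vertex once the boundary has gcd(26,6) + gcd(13,19) + gcd(7,3) + gcd(6,10) = 2+1+1+2 = 6.
By Pick's theorem I = A − B/2 + 1 = 234 − 6/2 + 1 = 232.

232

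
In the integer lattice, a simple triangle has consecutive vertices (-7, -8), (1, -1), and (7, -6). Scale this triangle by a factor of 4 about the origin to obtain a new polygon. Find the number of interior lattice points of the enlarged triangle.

649

Using the shoelace formula, 2A = |[(-7)·(-1) − 1·(-8)] + [1·(-6) − 7·(-1)] + [7·(-8) − (-7)·(-6)]| = 82, so the area is 41.
The number of boundary lattice points is Σ gcd(|Δx|,|Δy|) = gcd(8,7) + gcd(6,5) + gcd(14,2) = 1+1+2 = 4.
Scaling by 4 multiplies the area by 4² = 16 (so the new area is 656) and multiplies the boundary lattice-point count by 4, giving 16.
By Pick's theorem, the interior count of the dilated polygon is 656 − 16/2 + 1 = 649.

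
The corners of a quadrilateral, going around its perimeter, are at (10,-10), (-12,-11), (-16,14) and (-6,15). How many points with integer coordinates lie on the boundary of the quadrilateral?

4

Summing gcd(|Δx|,|Δy|) over the edges gives the boundary count: gcd(22,1) + gcd(4,25) + gcd(10,1) + gcd(16,25) = 1+1+1+1 = 4.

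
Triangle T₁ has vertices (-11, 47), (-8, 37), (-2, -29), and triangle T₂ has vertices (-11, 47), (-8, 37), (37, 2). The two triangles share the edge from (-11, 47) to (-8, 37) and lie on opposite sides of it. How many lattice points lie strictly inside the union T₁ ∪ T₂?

235

The union is the simple quadrilateral with vertices (-11, 47), (-2, -29), (-8, 37), (37, 2) in order.
The shoelace formula gives twice the area as |[(-11)·(-29) − (-2)·47] + [(-2)·37 − (-8)·(-29)] + [(-8)·2 − 37·37] + [37·47 − (-11)·2]| = 483, so the area is 241.5.
Summing gcd(|Δx|,|Δy|) over the edges gives the boundary count: gcd(9,76) + gcd(6,66) + gcd(45,35) + gcd(48,45) = 1+6+5+3 = 15.
By Pick's theorem I = A − B/2 + 1 = 241.5 − 15/2 + 1 = 235.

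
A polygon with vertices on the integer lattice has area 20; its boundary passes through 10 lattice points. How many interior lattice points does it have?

Pick's theorem A = I + B/2 − 1 rearranges to I = A − B/2 + 1 = 20 − 10/2 + 1 = 16.

16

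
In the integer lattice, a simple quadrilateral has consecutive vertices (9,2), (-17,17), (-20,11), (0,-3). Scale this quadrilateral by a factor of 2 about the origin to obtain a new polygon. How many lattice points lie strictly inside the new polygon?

848

Using the shoelace formula, 2A = |(9·17 − (-17)·2) + ((-17)·11 − (-20)·17) + ((-20)·(-3) − 0·11) + (0·2 − 9·(-3))| = 427, so the area is 213.5.
The number of boundary lattice points is Σ gcd(|Δx|,|Δy|) = gcd(26,15) + gcd(3,6) + gcd(20,14) + gcd(9,5) = 1+3+2+1 = 7.
Scaling by 2 multiplies the area by 2² = 4 (so the new area is 854) and multiplies the boundary lattice-point count by 2, giving 14.
By Pick's theorem, the interior count of the dilated polygon is 854 − 14/2 + 1 = 848.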